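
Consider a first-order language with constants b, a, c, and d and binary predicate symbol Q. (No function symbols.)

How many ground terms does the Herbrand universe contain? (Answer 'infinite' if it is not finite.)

There are no function symbols, so every ground term is one of the 4 constants.
The Herbrand universe is {b, a, c, d}, which is finite with 4 elements.

4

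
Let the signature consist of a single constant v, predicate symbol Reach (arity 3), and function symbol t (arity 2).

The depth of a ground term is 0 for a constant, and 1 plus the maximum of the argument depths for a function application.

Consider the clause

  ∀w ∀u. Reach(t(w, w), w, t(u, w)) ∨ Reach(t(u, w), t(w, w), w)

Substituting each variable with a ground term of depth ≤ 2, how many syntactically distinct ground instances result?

Ground terms of depth ≤ 2:
  Count level by level. With function symbols t/2, the terms of depth ≤ k are the 1 constant together with each function applied to depth-≤(k−1) tuples, so N_k = 1 + N_{k-1}^2.
  N_0 = 1
  N_1 = 1 + 1^2 = 2
  N_2 = 1 + 2^2 = 5
  Explicitly: v, t(v, v), t(v, t(v, v)), t(t(v, v), v), t(t(v, v), t(v, v)).
So there are 5 ground terms available for substitution.
Each of w, u ranges independently over the available ground terms, and distinct assignments produce distinct instances.
Number of ground instances = 5^2 = 25.

25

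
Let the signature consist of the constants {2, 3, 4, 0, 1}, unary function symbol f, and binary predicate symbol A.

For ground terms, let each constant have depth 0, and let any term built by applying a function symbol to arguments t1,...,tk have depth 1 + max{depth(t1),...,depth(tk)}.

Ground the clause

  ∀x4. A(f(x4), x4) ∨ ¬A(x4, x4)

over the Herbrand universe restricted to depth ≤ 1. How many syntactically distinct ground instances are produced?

Ground terms of depth ≤ 1:
  If N_k denotes the number of depth-≤k ground terms, the 5 constants give N_0 = 5, and each function symbol of arity r contributes N_{k-1}^r new terms at level k: N_k = 5 + N_{k-1}.
  N_0 = 5
  N_1 = 5 + 5 = 10
So there are 10 ground terms available for substitution.
There is 1 variable to instantiate (x4),  occurring in at least one literal, so different choices give different ground instances.
Number of ground instances = 10.

10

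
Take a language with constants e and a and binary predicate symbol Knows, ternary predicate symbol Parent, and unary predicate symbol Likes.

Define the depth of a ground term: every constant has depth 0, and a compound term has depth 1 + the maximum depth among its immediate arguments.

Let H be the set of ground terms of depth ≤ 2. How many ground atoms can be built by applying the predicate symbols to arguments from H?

First count ground terms of depth ≤ 2.
With no function symbols every ground term is a constant, so there are exactly 2 ground terms at every depth bound.
N_0 = 2
N_1 = 2
N_2 = 2
Explicitly: e, a.
So |H| = 2.
For each predicate symbol, the number of ground atoms is |H| raised to its arity; summing:
  Knows: 2^2 = 4;  Parent: 2^3 = 8;  Likes: 2
Total ground atoms: 4 + 8 + 2 = 14.

14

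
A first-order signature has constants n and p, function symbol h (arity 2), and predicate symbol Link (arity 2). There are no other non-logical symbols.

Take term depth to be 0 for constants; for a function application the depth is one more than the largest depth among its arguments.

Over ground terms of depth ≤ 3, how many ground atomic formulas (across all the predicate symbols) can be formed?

2090916

First count ground terms of depth ≤ 3.
Let N_k = |{terms of depth ≤ k}|. Then N_0 = 2 and N_k = 2 + N_{k-1}^2 for k ≥ 1 (one summand per function symbol, arity giving the exponent).
N_0 = 2
N_1 = 2 + 2^2 = 6
N_2 = 2 + 6^2 = 38
N_3 = 2 + 38^2 = 1446
So |H| = 1446.
For each predicate symbol, the number of ground atoms is |H| raised to its arity; summing:
  Link: 1446^2 = 2090916
Total ground atoms: 2090916.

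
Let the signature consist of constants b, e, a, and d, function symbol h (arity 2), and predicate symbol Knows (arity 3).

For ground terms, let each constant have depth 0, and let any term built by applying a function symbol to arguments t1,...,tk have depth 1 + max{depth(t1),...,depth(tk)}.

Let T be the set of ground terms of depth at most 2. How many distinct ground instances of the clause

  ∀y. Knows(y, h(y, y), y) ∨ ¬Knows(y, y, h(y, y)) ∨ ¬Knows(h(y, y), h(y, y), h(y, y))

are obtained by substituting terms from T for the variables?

Ground terms of depth ≤ 2:
  If N_k denotes the number of depth-≤k ground terms, the 4 constants give N_0 = 4, and each function symbol of arity r contributes N_{k-1}^r new terms at level k: N_k = 4 + N_{k-1}^2.
  N_0 = 4
  N_1 = 4 + 4^2 = 20
  N_2 = 4 + 20^2 = 404
So there are 404 ground terms available for substitution.
The body mentions the single quantified variable y; since ground terms form a free algebra, no two substitutions collapse to the same formula.
Number of ground instances = 404.

404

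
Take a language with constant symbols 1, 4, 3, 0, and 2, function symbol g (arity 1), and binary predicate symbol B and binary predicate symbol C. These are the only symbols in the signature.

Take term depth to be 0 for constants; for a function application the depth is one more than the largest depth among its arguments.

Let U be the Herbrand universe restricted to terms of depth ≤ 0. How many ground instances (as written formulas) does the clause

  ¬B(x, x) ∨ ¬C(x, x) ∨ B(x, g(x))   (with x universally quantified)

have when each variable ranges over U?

5

Ground terms of depth ≤ 0:
  If N_k denotes the number of depth-≤k ground terms, the 5 constants give N_0 = 5, and each function symbol of arity r contributes N_{k-1}^r new terms at level k: N_k = 5 + N_{k-1}.
  N_0 = 5
  Explicitly: 1, 4, 3, 0, 2.
So there are 5 ground terms available for substitution.
There is 1 variable to instantiate (x),  occurring in at least one literal, so different choices give different ground instances.
Number of ground instances = 5.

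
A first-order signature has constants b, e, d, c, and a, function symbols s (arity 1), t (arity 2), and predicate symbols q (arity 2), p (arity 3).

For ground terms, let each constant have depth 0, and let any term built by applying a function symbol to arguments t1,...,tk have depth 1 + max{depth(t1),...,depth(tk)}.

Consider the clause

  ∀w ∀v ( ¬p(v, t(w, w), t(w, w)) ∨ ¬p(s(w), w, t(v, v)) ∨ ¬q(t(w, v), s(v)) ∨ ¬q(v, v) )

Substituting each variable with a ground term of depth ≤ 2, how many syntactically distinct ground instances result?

Ground terms of depth ≤ 2:
  Let N_k count ground terms of depth at most k. Each non-constant term of depth ≤ k is some function symbol applied to depth-≤(k−1) arguments, giving N_k = 5 + N_{k-1} + N_{k-1}^2.
  N_0 = 5
  N_1 = 5 + 5 + 5^2 = 35
  N_2 = 5 + 35 + 35^2 = 1265
So there are 1265 ground terms available for substitution.
The body mentions every one of the 2 quantified variables; since ground terms form a free algebra, no two substitutions collapse to the same formula.
Number of ground instances = 1265^2 = 1600225.

1600225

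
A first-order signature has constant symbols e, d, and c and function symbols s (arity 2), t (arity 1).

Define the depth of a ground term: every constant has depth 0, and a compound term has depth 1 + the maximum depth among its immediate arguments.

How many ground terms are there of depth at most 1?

15

Let N_k count ground terms of depth at most k. Each non-constant term of depth ≤ k is some function symbol applied to depth-≤(k−1) arguments, giving N_k = 3 + N_{k-1}^2 + N_{k-1}.
N_0 = 3
N_1 = 3 + 3^2 + 3 = 15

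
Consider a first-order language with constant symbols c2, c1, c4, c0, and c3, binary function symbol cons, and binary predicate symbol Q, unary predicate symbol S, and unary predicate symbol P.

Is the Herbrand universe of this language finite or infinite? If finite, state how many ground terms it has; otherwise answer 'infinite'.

infinite

The signature has at least one function symbol (cons, arity 2) and at least one constant (c2).
Iterating cons gives infinitely many distinct ground terms: c2, cons(c2, c2), cons(cons(c2, c2), cons(c2, c2)), ...
So the Herbrand universe is infinite.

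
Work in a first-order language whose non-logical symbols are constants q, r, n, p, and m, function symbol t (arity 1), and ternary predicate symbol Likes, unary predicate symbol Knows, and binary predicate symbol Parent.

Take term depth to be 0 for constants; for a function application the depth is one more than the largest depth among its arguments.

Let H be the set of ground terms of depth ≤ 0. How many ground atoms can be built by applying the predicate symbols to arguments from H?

First count ground terms of depth ≤ 0.
If N_k denotes the number of depth-≤k ground terms, the 5 constants give N_0 = 5, and each function symbol of arity r contributes N_{k-1}^r new terms at level k: N_k = 5 + N_{k-1}.
N_0 = 5
Explicitly: q, r, n, p, m.
So |H| = 5.
A ground atom is a predicate applied to a tuple of terms from H, so the count is the sum over predicates of |H|^arity:
  Likes: 5^3 = 125;  Knows: 5;  Parent: 5^2 = 25
Total ground atoms: 125 + 5 + 25 = 155.

155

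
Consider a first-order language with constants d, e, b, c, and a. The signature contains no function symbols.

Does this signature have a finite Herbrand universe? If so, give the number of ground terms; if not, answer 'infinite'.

5

There are no function symbols, so every ground term is one of the 5 constants.
The Herbrand universe is {d, e, b, c, a}, which is finite with 5 elements.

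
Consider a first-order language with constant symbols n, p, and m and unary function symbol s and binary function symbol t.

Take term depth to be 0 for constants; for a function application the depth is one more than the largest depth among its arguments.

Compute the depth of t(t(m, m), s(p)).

depth(t(m, m)) = 1 + max(0, 0) = 1
depth(s(p)) = 1 + depth(p) = 1 + 0 = 1
depth(t(t(m, m), s(p))) = 1 + max(1, 1) = 2

2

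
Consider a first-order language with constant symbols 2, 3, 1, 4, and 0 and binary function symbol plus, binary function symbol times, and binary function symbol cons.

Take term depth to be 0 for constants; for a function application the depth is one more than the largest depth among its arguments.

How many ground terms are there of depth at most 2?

19205

Let N_k = |{terms of depth ≤ k}|. Then N_0 = 5 and N_k = 5 + N_{k-1}^2 + N_{k-1}^2 + N_{k-1}^2 for k ≥ 1 (one summand per function symbol, arity giving the exponent).
N_0 = 5
N_1 = 5 + 5^2 + 5^2 + 5^2 = 80
N_2 = 5 + 80^2 + 80^2 + 80^2 = 19205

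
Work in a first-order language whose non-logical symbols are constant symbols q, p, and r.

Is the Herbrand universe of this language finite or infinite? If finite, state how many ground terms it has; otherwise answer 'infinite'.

3

There are no function symbols, so every ground term is one of the 3 constants.
The Herbrand universe is {q, p, r}, which is finite with 3 elements.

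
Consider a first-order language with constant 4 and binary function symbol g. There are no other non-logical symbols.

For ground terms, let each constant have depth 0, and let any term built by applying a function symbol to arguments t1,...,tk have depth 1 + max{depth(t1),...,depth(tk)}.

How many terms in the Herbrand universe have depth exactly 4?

651

Let N_k = |{terms of depth ≤ k}|. Then N_0 = 1 and N_k = 1 + N_{k-1}^2 for k ≥ 1 (one summand per function symbol, arity giving the exponent).
N_0 = 1
N_1 = 1 + 1^2 = 2
N_2 = 1 + 2^2 = 5
N_3 = 1 + 5^2 = 26
N_4 = 1 + 26^2 = 677
Terms of depth exactly 4: N_4 − N_3 = 677 − 26 = 651.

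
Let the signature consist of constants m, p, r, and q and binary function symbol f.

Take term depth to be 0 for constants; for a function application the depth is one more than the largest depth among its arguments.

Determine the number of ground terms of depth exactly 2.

Let N_k = |{terms of depth ≤ k}|. Then N_0 = 4 and N_k = 4 + N_{k-1}^2 for k ≥ 1 (one summand per function symbol, arity giving the exponent).
N_0 = 4
N_1 = 4 + 4^2 = 20
N_2 = 4 + 20^2 = 404
Terms of depth exactly 2: N_2 − N_1 = 404 − 20 = 384.

384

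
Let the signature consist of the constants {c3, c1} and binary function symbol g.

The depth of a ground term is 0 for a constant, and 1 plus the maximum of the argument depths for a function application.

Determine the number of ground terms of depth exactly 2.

Write N_k for the number of ground terms of depth ≤ k. A term of depth ≤ k is either a constant or a function symbol applied to arguments of depth ≤ k−1, so N_k = 2 + N_{k-1}^2.
N_0 = 2
N_1 = 2 + 2^2 = 6
N_2 = 2 + 6^2 = 38
Terms of depth exactly 2: N_2 − N_1 = 38 − 6 = 32.

32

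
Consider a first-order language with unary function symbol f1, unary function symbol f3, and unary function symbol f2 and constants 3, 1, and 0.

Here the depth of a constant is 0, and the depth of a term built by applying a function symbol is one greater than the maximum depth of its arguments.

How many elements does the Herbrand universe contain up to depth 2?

Let N_k = |{terms of depth ≤ k}|. Then N_0 = 3 and N_k = 3 + N_{k-1} + N_{k-1} + N_{k-1} for k ≥ 1 (one summand per function symbol, arity giving the exponent).
N_0 = 3
N_1 = 3 + 3 + 3 + 3 = 12
N_2 = 3 + 12 + 12 + 12 = 39

39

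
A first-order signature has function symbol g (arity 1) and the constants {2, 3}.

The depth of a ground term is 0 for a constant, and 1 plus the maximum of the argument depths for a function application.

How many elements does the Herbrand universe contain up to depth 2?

Write N_k for the number of ground terms of depth ≤ k. A term of depth ≤ k is either a constant or a function symbol applied to arguments of depth ≤ k−1, so N_k = 2 + N_{k-1}.
N_0 = 2
N_1 = 2 + 2 = 4
N_2 = 2 + 4 = 6

6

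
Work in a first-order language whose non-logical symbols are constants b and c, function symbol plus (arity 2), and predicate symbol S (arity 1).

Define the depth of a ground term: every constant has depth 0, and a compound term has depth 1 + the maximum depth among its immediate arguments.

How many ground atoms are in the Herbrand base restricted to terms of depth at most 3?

First count ground terms of depth ≤ 3.
If N_k denotes the number of depth-≤k ground terms, the 2 constants give N_0 = 2, and each function symbol of arity r contributes N_{k-1}^r new terms at level k: N_k = 2 + N_{k-1}^2.
N_0 = 2
N_1 = 2 + 2^2 = 6
N_2 = 2 + 6^2 = 38
N_3 = 2 + 38^2 = 1446
So |H| = 1446.
Ground atoms are formed by filling each argument slot of a predicate with a term from H, so an r-ary predicate gives |H|^r atoms:
  S: 1446
Total ground atoms: 1446.

1446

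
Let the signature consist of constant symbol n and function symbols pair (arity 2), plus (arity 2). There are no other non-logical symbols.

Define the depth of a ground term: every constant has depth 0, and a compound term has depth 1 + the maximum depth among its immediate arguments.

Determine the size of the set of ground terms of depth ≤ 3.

Let N_k = |{terms of depth ≤ k}|. Then N_0 = 1 and N_k = 1 + N_{k-1}^2 + N_{k-1}^2 for k ≥ 1 (one summand per function symbol, arity giving the exponent).
N_0 = 1
N_1 = 1 + 1^2 + 1^2 = 3
N_2 = 1 + 3^2 + 3^2 = 19
N_3 = 1 + 19^2 + 19^2 = 723

723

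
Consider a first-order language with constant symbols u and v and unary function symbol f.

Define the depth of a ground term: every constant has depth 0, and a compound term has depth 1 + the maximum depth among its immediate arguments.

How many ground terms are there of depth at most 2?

Count level by level. With function symbols f/1, the terms of depth ≤ k are the 2 constants together with each function applied to depth-≤(k−1) tuples, so N_k = 2 + N_{k-1}.
N_0 = 2
N_1 = 2 + 2 = 4
N_2 = 2 + 4 = 6
Explicitly: u, v, f(u), f(v), f(f(u)), f(f(v)).

6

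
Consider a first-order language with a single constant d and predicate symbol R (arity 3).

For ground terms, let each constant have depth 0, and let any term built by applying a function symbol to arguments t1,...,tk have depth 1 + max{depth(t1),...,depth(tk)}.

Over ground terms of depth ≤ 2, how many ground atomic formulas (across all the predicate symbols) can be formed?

First count ground terms of depth ≤ 2.
With no function symbols every ground term is a constant, so there is exactly 1 ground term at every depth bound.
N_0 = 1
N_1 = 1
N_2 = 1
Explicitly: d.
So |H| = 1.
A ground atom is a predicate applied to a tuple of terms from H, so the count is the sum over predicates of |H|^arity:
  R: 1^3 = 1
Total ground atoms: 1.

1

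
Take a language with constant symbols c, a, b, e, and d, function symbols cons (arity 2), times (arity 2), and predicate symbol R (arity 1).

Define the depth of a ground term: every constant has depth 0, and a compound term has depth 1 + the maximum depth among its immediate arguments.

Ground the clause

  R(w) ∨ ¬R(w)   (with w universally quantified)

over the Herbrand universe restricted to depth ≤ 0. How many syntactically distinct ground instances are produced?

Ground terms of depth ≤ 0:
  Let N_k = |{terms of depth ≤ k}|. Then N_0 = 5 and N_k = 5 + N_{k-1}^2 + N_{k-1}^2 for k ≥ 1 (one summand per function symbol, arity giving the exponent).
  N_0 = 5
  Explicitly: c, a, b, e, d.
So there are 5 ground terms available for substitution.
The body mentions the single quantified variable w; since ground terms form a free algebra, no two substitutions collapse to the same formula.
Number of ground instances = 5.

5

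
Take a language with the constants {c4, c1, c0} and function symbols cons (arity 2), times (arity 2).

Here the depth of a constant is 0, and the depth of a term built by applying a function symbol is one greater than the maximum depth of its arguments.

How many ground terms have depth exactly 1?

Write N_k for the number of ground terms of depth ≤ k. A term of depth ≤ k is either a constant or a function symbol applied to arguments of depth ≤ k−1, so N_k = 3 + N_{k-1}^2 + N_{k-1}^2.
N_0 = 3
N_1 = 3 + 3^2 + 3^2 = 21
Terms of depth exactly 1: N_1 − N_0 = 21 − 3 = 18.

18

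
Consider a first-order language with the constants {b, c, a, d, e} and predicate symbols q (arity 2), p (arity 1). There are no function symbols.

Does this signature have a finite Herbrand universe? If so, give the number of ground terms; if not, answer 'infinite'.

There are no function symbols, so every ground term is one of the 5 constants.
The Herbrand universe is {b, c, a, d, e}, which is finite with 5 elements.

5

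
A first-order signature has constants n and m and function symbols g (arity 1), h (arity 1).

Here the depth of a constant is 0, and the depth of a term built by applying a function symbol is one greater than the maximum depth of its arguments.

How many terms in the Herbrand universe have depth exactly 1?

4

If N_k denotes the number of depth-≤k ground terms, the 2 constants give N_0 = 2, and each function symbol of arity r contributes N_{k-1}^r new terms at level k: N_k = 2 + N_{k-1} + N_{k-1}.
N_0 = 2
N_1 = 2 + 2 + 2 = 6
Terms of depth exactly 1: N_1 − N_0 = 6 − 2 = 4.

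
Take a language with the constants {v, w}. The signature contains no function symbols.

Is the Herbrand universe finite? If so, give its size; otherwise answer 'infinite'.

There are no function symbols, so every ground term is one of the 2 constants.
The Herbrand universe is {v, w}, which is finite with 2 elements.

2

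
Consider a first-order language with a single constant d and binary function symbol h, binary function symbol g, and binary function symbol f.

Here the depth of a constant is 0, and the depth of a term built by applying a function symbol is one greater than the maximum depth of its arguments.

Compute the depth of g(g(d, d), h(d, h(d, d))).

3

depth(g(d, d)) = 1 + max(0, 0) = 1
depth(h(d, d)) = 1 + max(0, 0) = 1
depth(h(d, h(d, d))) = 1 + max(0, 1) = 2
depth(g(g(d, d), h(d, h(d, d)))) = 1 + max(1, 2) = 3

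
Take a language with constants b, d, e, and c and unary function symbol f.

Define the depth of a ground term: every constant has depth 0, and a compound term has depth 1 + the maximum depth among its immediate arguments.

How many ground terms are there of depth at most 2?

If N_k denotes the number of depth-≤k ground terms, the 4 constants give N_0 = 4, and each function symbol of arity r contributes N_{k-1}^r new terms at level k: N_k = 4 + N_{k-1}.
N_0 = 4
N_1 = 4 + 4 = 8
N_2 = 4 + 8 = 12
Explicitly: b, d, e, c, f(b), f(d), f(e), f(c), f(f(b)), f(f(d)), f(f(e)), f(f(c)).

12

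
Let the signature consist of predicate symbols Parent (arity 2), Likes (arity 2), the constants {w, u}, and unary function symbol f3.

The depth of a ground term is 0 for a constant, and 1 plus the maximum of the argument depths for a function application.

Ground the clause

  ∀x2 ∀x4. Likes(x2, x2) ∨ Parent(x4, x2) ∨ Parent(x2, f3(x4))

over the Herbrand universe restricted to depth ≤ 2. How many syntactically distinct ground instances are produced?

Ground terms of depth ≤ 2:
  Let N_k count ground terms of depth at most k. Each non-constant term of depth ≤ k is some function symbol applied to depth-≤(k−1) arguments, giving N_k = 2 + N_{k-1}.
  N_0 = 2
  N_1 = 2 + 2 = 4
  N_2 = 2 + 4 = 6
  Explicitly: w, u, f3(w), f3(u), f3(f3(w)), f3(f3(u)).
So there are 6 ground terms available for substitution.
The body mentions every one of the 2 quantified variables; since ground terms form a free algebra, no two substitutions collapse to the same formula.
Number of ground instances = 6^2 = 36.

36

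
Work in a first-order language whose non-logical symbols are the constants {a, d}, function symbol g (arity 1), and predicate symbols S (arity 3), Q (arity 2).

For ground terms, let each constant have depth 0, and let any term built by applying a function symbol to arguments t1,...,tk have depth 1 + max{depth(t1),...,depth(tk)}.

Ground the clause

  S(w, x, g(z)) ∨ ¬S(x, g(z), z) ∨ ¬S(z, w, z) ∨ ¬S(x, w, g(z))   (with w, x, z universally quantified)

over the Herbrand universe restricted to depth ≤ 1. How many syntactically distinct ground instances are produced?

64

Ground terms of depth ≤ 1:
  Write N_k for the number of ground terms of depth ≤ k. A term of depth ≤ k is either a constant or a function symbol applied to arguments of depth ≤ k−1, so N_k = 2 + N_{k-1}.
  N_0 = 2
  N_1 = 2 + 2 = 4
So there are 4 ground terms available for substitution.
The clause has 3 distinct variables (w, x, z), each appearing in the body. In the free term algebra distinct substitutions yield syntactically distinct ground instances.
Number of ground instances = 4^3 = 64.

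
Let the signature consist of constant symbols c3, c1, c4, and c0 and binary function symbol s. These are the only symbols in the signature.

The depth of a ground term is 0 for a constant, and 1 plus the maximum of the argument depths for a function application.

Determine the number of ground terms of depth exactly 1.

Let N_k count ground terms of depth at most k. Each non-constant term of depth ≤ k is some function symbol applied to depth-≤(k−1) arguments, giving N_k = 4 + N_{k-1}^2.
N_0 = 4
N_1 = 4 + 4^2 = 20
Terms of depth exactly 1: N_1 − N_0 = 20 − 4 = 16.

16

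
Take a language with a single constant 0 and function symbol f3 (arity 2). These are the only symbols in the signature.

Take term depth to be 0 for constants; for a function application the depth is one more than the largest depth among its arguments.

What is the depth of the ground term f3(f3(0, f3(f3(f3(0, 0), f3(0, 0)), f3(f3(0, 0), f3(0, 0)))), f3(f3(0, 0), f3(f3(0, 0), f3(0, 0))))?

depth(f3(0, 0)) = 1 + max(0, 0) = 1
depth(f3(f3(0, 0), f3(0, 0))) = 1 + max(1, 1) = 2
depth(f3(f3(f3(0, 0), f3(0, 0)), f3(f3(0, 0), f3(0, 0)))) = 1 + max(2, 2) = 3
depth(f3(0, f3(f3(f3(0, 0), f3(0, 0)), f3(f3(0, 0), f3(0, 0))))) = 1 + max(0, 3) = 4
depth(f3(f3(0, 0), f3(f3(0, 0), f3(0, 0)))) = 1 + max(1, 2) = 3
depth(f3(f3(0, f3(f3(f3(0, 0), f3(0, 0)), f3(f3(0, 0), f3(0, 0)))), f3(f3(0, 0), f3(f3(0, 0), f3(0, 0))))) = 1 + max(4, 3) = 5

5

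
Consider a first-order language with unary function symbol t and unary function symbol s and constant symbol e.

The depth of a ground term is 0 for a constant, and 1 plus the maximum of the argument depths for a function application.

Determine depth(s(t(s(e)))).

3

depth(s(e)) = 1 + depth(e) = 1 + 0 = 1
depth(t(s(e))) = 1 + depth(s(e)) = 1 + 1 = 2
depth(s(t(s(e)))) = 1 + depth(t(s(e))) = 1 + 2 = 3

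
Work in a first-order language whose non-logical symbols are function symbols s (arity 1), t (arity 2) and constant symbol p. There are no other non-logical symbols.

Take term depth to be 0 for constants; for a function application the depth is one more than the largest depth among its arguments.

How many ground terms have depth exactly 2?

Count level by level. With function symbols s/1, t/2, the terms of depth ≤ k are the 1 constant together with each function applied to depth-≤(k−1) tuples, so N_k = 1 + N_{k-1} + N_{k-1}^2.
N_0 = 1
N_1 = 1 + 1 + 1^2 = 3
N_2 = 1 + 3 + 3^2 = 13
Terms of depth exactly 2: N_2 − N_1 = 13 − 3 = 10.

10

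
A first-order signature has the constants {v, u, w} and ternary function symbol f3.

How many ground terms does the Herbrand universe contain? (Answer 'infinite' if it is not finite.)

The signature has at least one function symbol (f3, arity 3) and at least one constant (v).
Iterating f3 gives infinitely many distinct ground terms: v, f3(v, v, v), f3(f3(v, v, v), f3(v, v, v), f3(v, v, v)), ...
So the Herbrand universe is infinite.

infinite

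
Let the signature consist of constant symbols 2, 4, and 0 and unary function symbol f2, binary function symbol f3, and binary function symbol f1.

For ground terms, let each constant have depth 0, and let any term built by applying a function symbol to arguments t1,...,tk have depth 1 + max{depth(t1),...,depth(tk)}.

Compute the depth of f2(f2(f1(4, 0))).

depth(f1(4, 0)) = 1 + max(0, 0) = 1
depth(f2(f1(4, 0))) = 1 + depth(f1(4, 0)) = 1 + 1 = 2
depth(f2(f2(f1(4, 0)))) = 1 + depth(f2(f1(4, 0))) = 1 + 2 = 3

3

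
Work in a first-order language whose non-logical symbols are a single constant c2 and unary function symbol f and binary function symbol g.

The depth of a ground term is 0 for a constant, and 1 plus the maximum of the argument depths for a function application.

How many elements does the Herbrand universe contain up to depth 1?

3

Count level by level. With function symbols f/1, g/2, the terms of depth ≤ k are the 1 constant together with each function applied to depth-≤(k−1) tuples, so N_k = 1 + N_{k-1} + N_{k-1}^2.
N_0 = 1
N_1 = 1 + 1 + 1^2 = 3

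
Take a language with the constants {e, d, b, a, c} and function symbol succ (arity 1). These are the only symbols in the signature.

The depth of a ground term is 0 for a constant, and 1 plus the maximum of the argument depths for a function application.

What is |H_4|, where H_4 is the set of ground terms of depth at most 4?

25

Let N_k count ground terms of depth at most k. Each non-constant term of depth ≤ k is some function symbol applied to depth-≤(k−1) arguments, giving N_k = 5 + N_{k-1}.
N_0 = 5
N_1 = 5 + 5 = 10
N_2 = 5 + 10 = 15
N_3 = 5 + 15 = 20
N_4 = 5 + 20 = 25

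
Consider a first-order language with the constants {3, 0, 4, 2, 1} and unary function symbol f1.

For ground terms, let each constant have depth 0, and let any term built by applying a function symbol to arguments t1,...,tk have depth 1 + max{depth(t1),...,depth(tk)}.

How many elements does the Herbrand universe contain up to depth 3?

20

If N_k denotes the number of depth-≤k ground terms, the 5 constants give N_0 = 5, and each function symbol of arity r contributes N_{k-1}^r new terms at level k: N_k = 5 + N_{k-1}.
N_0 = 5
N_1 = 5 + 5 = 10
N_2 = 5 + 10 = 15
N_3 = 5 + 15 = 20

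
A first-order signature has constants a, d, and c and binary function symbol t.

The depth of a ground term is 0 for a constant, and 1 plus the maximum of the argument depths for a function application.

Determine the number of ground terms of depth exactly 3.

21465

If N_k denotes the number of depth-≤k ground terms, the 3 constants give N_0 = 3, and each function symbol of arity r contributes N_{k-1}^r new terms at level k: N_k = 3 + N_{k-1}^2.
N_0 = 3
N_1 = 3 + 3^2 = 12
N_2 = 3 + 12^2 = 147
N_3 = 3 + 147^2 = 21612
Terms of depth exactly 3: N_3 − N_2 = 21612 − 147 = 21465.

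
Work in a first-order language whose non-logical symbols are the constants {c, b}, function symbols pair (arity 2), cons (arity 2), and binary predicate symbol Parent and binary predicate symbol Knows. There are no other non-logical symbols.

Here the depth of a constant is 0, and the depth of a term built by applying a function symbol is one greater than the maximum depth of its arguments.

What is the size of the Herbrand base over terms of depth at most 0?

First count ground terms of depth ≤ 0.
Let N_k = |{terms of depth ≤ k}|. Then N_0 = 2 and N_k = 2 + N_{k-1}^2 + N_{k-1}^2 for k ≥ 1 (one summand per function symbol, arity giving the exponent).
N_0 = 2
Explicitly: c, b.
So |H| = 2.
A ground atom is a predicate applied to a tuple of terms from H, so the count is the sum over predicates of |H|^arity:
  Parent: 2^2 = 4;  Knows: 2^2 = 4
Total ground atoms: 4 + 4 = 8.

8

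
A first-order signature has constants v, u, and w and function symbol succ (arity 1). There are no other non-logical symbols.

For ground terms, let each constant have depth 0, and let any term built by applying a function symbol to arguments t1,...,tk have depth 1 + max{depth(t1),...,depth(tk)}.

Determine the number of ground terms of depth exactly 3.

Write N_k for the number of ground terms of depth ≤ k. A term of depth ≤ k is either a constant or a function symbol applied to arguments of depth ≤ k−1, so N_k = 3 + N_{k-1}.
N_0 = 3
N_1 = 3 + 3 = 6
N_2 = 3 + 6 = 9
N_3 = 3 + 9 = 12
Terms of depth exactly 3: N_3 − N_2 = 12 − 9 = 3.

3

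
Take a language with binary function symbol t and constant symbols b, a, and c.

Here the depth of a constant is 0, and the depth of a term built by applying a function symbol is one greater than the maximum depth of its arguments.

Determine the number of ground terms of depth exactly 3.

Write N_k for the number of ground terms of depth ≤ k. A term of depth ≤ k is either a constant or a function symbol applied to arguments of depth ≤ k−1, so N_k = 3 + N_{k-1}^2.
N_0 = 3
N_1 = 3 + 3^2 = 12
N_2 = 3 + 12^2 = 147
N_3 = 3 + 147^2 = 21612
Terms of depth exactly 3: N_3 − N_2 = 21612 − 147 = 21465.

21465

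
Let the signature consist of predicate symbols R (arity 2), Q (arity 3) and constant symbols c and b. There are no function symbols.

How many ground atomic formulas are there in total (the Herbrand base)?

12

With no function symbols, the Herbrand universe is just the 2 constants.
Ground atoms per predicate: R: 2^2 = 4, Q: 2^3 = 8.
Herbrand base size = 4 + 8 = 12.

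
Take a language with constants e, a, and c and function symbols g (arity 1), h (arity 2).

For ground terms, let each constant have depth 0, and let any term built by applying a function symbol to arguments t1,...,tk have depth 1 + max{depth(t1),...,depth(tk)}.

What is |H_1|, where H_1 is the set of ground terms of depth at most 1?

15

Let N_k count ground terms of depth at most k. Each non-constant term of depth ≤ k is some function symbol applied to depth-≤(k−1) arguments, giving N_k = 3 + N_{k-1} + N_{k-1}^2.
N_0 = 3
N_1 = 3 + 3 + 3^2 = 15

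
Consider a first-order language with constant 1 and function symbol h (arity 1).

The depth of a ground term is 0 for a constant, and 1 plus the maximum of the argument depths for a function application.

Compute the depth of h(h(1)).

depth(h(1)) = 1 + depth(1) = 1 + 0 = 1
depth(h(h(1))) = 1 + depth(h(1)) = 1 + 1 = 2

2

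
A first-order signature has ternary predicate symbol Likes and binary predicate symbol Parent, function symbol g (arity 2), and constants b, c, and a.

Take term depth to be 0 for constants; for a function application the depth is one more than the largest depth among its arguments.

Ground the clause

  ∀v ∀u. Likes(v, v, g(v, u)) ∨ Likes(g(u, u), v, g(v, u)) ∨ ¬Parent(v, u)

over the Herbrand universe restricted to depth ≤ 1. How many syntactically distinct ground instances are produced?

144

Ground terms of depth ≤ 1:
  Write N_k for the number of ground terms of depth ≤ k. A term of depth ≤ k is either a constant or a function symbol applied to arguments of depth ≤ k−1, so N_k = 3 + N_{k-1}^2.
  N_0 = 3
  N_1 = 3 + 3^2 = 12
So there are 12 ground terms available for substitution.
The body mentions every one of the 2 quantified variables; since ground terms form a free algebra, no two substitutions collapse to the same formula.
Number of ground instances = 12^2 = 144.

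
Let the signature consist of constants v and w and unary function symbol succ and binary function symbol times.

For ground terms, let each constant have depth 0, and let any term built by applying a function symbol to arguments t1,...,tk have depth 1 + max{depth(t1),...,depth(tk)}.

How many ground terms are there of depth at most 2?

74

Write N_k for the number of ground terms of depth ≤ k. A term of depth ≤ k is either a constant or a function symbol applied to arguments of depth ≤ k−1, so N_k = 2 + N_{k-1} + N_{k-1}^2.
N_0 = 2
N_1 = 2 + 2 + 2^2 = 8
N_2 = 2 + 8 + 8^2 = 74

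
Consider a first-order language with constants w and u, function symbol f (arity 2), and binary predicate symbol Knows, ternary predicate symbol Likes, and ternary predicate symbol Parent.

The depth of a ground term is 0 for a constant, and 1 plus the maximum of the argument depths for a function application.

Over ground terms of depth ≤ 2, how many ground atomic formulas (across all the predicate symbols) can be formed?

First count ground terms of depth ≤ 2.
Write N_k for the number of ground terms of depth ≤ k. A term of depth ≤ k is either a constant or a function symbol applied to arguments of depth ≤ k−1, so N_k = 2 + N_{k-1}^2.
N_0 = 2
N_1 = 2 + 2^2 = 6
N_2 = 2 + 6^2 = 38
So |H| = 38.
Each predicate of arity r yields |H|^r ground atoms (one per choice of an r-tuple from H):
  Knows: 38^2 = 1444;  Likes: 38^3 = 54872;  Parent: 38^3 = 54872
Total ground atoms: 1444 + 54872 + 54872 = 111188.

111188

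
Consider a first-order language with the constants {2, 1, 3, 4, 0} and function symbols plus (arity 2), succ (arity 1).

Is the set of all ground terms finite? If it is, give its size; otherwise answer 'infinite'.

The signature has at least one function symbol (plus, arity 2) and at least one constant (2).
Iterating plus gives infinitely many distinct ground terms: 2, plus(2, 2), plus(plus(2, 2), plus(2, 2)), ...
So the Herbrand universe is infinite.

infinite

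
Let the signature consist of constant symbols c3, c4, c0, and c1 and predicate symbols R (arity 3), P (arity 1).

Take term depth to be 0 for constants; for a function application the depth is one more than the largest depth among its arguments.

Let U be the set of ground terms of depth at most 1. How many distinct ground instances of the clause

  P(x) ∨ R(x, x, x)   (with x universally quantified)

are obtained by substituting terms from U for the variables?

4

Ground terms of depth ≤ 1:
  With no function symbols every ground term is a constant, so there are exactly 4 ground terms at every depth bound.
  N_0 = 4
  N_1 = 4
So there are 4 ground terms available for substitution.
There is 1 variable to instantiate (x),  occurring in at least one literal, so different choices give different ground instances.
Number of ground instances = 4.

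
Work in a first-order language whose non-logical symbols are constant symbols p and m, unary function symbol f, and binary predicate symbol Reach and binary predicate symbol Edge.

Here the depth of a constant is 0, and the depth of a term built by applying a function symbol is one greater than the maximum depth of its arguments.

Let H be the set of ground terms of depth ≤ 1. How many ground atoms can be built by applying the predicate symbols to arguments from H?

First count ground terms of depth ≤ 1.
Count level by level. With function symbols f/1, the terms of depth ≤ k are the 2 constants together with each function applied to depth-≤(k−1) tuples, so N_k = 2 + N_{k-1}.
N_0 = 2
N_1 = 2 + 2 = 4
Explicitly: p, m, f(p), f(m).
So |H| = 4.
A ground atom is a predicate applied to a tuple of terms from H, so the count is the sum over predicates of |H|^arity:
  Reach: 4^2 = 16;  Edge: 4^2 = 16
Total ground atoms: 16 + 16 = 32.

32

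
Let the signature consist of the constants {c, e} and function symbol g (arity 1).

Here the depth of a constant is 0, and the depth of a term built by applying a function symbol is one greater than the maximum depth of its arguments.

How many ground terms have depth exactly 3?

Let N_k = |{terms of depth ≤ k}|. Then N_0 = 2 and N_k = 2 + N_{k-1} for k ≥ 1 (one summand per function symbol, arity giving the exponent).
N_0 = 2
N_1 = 2 + 2 = 4
N_2 = 2 + 4 = 6
N_3 = 2 + 6 = 8
Terms of depth exactly 3: N_3 − N_2 = 8 − 6 = 2.

2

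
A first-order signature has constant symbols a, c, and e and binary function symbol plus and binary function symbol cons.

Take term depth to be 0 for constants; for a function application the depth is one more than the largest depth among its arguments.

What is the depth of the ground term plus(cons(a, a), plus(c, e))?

2

depth(cons(a, a)) = 1 + max(0, 0) = 1
depth(plus(c, e)) = 1 + max(0, 0) = 1
depth(plus(cons(a, a), plus(c, e))) = 1 + max(1, 1) = 2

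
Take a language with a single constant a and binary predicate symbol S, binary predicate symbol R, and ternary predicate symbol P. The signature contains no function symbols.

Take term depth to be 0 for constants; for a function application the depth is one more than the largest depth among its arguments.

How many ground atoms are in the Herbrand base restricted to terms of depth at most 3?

3

First count ground terms of depth ≤ 3.
With no function symbols every ground term is a constant, so there is exactly 1 ground term at every depth bound.
N_0 = 1
N_1 = 1
N_2 = 1
N_3 = 1
So |H| = 1.
Each predicate of arity r yields |H|^r ground atoms (one per choice of an r-tuple from H):
  S: 1^2 = 1;  R: 1^2 = 1;  P: 1^3 = 1
Total ground atoms: 1 + 1 + 1 = 3.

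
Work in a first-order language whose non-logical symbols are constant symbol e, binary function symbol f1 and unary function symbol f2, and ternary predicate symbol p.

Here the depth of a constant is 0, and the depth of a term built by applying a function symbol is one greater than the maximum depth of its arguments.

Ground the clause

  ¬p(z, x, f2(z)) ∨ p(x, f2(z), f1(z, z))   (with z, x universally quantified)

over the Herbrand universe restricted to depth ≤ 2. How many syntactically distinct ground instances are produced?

Ground terms of depth ≤ 2:
  Let N_k = |{terms of depth ≤ k}|. Then N_0 = 1 and N_k = 1 + N_{k-1}^2 + N_{k-1} for k ≥ 1 (one summand per function symbol, arity giving the exponent).
  N_0 = 1
  N_1 = 1 + 1^2 + 1 = 3
  N_2 = 1 + 3^2 + 3 = 13
So there are 13 ground terms available for substitution.
Each of z, x ranges independently over the available ground terms, and distinct assignments produce distinct instances.
Number of ground instances = 13^2 = 169.

169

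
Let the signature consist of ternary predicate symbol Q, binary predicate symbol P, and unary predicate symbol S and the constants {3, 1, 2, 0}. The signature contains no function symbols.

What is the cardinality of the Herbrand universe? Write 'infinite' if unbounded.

There are no function symbols, so every ground term is one of the 4 constants.
The Herbrand universe is {3, 1, 2, 0}, which is finite with 4 elements.

4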